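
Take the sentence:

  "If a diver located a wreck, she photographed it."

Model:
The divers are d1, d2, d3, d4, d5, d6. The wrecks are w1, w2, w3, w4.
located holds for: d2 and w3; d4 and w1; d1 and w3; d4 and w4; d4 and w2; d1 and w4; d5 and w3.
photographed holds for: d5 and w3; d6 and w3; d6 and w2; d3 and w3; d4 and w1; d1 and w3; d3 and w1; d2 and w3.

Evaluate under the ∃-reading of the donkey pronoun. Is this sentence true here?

True

"it" takes "a wreck" as antecedent — a donkey pronoun bound across the clause boundary.
Weak reading: every diver d with some located-wreck has at least one located-wreck w such that photographed(d,w).
Per diver: d1:✓  d2:✓  d4:✓  d5:✓
Every diver in the restrictor has a witness.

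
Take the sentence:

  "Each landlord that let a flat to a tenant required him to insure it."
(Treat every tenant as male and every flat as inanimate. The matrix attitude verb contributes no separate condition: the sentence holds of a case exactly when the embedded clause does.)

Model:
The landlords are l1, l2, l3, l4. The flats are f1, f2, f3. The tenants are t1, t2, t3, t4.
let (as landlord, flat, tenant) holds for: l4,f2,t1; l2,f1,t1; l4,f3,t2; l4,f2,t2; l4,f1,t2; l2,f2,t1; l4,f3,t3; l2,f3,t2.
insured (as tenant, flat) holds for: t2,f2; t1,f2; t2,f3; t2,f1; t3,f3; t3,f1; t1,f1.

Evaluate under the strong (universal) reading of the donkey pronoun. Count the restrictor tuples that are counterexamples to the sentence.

"him" takes "a tenant" as antecedent and "it" takes "a flat"; both are donkey pronouns co-varying with the restrictor.
Strong reading: for every (l,f,t) with let(l,f,t), insured(t,f).
Restrictor triples: (l2,f1,t1)→insured(t1,f1) ✓  (l2,f2,t1)→insured(t1,f2) ✓  (l2,f3,t2)→insured(t2,f3) ✓  (l4,f1,t2)→insured(t2,f1) ✓  (l4,f2,t1)→insured(t1,f2) ✓  (l4,f2,t2)→insured(t2,f2) ✓  (l4,f3,t2)→insured(t2,f3) ✓  (l4,f3,t3)→insured(t3,f3) ✓
Counterexamples (restrictor triples failing the scope): 0.

0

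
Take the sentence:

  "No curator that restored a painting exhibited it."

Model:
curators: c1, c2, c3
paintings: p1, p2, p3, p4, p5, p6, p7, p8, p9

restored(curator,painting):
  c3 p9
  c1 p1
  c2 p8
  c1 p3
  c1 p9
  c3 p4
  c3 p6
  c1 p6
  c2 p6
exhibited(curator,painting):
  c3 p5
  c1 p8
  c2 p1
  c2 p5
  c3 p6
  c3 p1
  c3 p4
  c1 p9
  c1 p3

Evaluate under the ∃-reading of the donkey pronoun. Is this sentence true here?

False

"it" takes "a painting" as antecedent — a donkey pronoun bound across the clause boundary.
Truth condition: for no (c,p) with restored(c,p) does exhibited(c,p) hold.
Restrictor pairs — does the scope hold? (c1,p1):fails  (c1,p3):holds  (c1,p6):fails  (c1,p9):holds  (c2,p6):fails  (c2,p8):fails  (c3,p4):holds  (c3,p6):holds  (c3,p9):fails
Scope holds for 4 pair(s), so the sentence is false.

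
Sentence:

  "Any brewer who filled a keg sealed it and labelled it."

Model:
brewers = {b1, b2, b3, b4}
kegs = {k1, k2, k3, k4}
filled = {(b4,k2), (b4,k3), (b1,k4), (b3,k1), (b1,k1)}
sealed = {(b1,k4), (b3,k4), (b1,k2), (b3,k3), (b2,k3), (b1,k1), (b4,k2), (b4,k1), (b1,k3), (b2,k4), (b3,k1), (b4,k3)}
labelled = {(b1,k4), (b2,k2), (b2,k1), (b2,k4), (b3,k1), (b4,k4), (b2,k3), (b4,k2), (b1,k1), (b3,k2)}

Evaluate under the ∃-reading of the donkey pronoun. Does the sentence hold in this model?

True

"it" takes "a keg" as antecedent — a donkey pronoun bound across the clause boundary.
Weak reading: every brewer b with some filled-keg has at least one filled-keg k such that sealed(b,k) ∧ labelled(b,k).
Per brewer: b1:✓  b3:✓  b4:✓
Every brewer in the restrictor has a witness.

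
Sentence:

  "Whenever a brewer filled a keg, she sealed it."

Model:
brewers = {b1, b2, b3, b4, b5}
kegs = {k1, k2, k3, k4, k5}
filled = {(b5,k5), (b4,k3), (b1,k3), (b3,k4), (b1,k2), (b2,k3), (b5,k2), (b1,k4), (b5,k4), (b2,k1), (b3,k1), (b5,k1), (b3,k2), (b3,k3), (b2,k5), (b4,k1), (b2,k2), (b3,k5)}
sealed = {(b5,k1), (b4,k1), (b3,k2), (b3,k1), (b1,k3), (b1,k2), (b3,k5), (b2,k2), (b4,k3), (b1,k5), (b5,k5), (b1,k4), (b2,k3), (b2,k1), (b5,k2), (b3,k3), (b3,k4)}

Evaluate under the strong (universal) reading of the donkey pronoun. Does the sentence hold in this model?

False

"it" takes "a keg" as antecedent — a donkey pronoun bound across the clause boundary.
Strong reading: for every (b,k) with filled(b,k), sealed(b,k).
Restrictor pairs: (b1,k2) ✓  (b1,k3) ✓  (b1,k4) ✓  (b2,k1) ✓  (b2,k2) ✓  (b2,k3) ✓  (b2,k5) ✗  (b3,k1) ✓  (b3,k2) ✓  (b3,k3) ✓  (b3,k4) ✓  (b3,k5) ✓  (b4,k1) ✓  (b4,k3) ✓  (b5,k1) ✓  (b5,k2) ✓  (b5,k4) ✗  (b5,k5) ✓
Counterexample: (b2,k5) is in filled but fails the scope.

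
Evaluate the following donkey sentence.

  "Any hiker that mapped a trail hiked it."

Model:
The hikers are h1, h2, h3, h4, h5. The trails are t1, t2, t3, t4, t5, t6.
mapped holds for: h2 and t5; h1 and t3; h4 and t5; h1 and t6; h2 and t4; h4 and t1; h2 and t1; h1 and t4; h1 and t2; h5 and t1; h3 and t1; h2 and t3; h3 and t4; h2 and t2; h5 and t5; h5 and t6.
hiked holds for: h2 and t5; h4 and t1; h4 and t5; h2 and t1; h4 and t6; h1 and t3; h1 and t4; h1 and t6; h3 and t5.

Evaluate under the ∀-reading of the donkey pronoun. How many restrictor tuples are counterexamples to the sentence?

"it" takes "a trail" as antecedent — a donkey pronoun bound across the clause boundary.
Strong reading: for every (h,t) with mapped(h,t), hiked(h,t).
Restrictor pairs: (h1,t2) ✗  (h1,t3) ✓  (h1,t4) ✓  (h1,t6) ✓  (h2,t1) ✓  (h2,t2) ✗  (h2,t3) ✗  (h2,t4) ✗  (h2,t5) ✓  (h3,t1) ✗  (h3,t4) ✗  (h4,t1) ✓  (h4,t5) ✓  (h5,t1) ✗  (h5,t5) ✗  (h5,t6) ✗
Counterexamples (restrictor pairs failing the scope): 9.

9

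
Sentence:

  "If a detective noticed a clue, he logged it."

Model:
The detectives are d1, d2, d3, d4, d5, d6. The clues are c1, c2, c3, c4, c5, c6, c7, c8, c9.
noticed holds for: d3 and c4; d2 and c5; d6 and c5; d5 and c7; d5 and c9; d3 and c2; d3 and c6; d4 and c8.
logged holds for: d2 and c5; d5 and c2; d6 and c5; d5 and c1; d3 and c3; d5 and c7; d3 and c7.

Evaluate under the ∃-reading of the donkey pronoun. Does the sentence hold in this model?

"it" takes "a clue" as antecedent — a donkey pronoun bound across the clause boundary.
Weak reading: every detective d with some noticed-clue has at least one noticed-clue c such that logged(d,c).
Per detective: d2:✓  d3:✗  d4:✗  d5:✓  d6:✓
d3 has no witness among its noticed-clues.

False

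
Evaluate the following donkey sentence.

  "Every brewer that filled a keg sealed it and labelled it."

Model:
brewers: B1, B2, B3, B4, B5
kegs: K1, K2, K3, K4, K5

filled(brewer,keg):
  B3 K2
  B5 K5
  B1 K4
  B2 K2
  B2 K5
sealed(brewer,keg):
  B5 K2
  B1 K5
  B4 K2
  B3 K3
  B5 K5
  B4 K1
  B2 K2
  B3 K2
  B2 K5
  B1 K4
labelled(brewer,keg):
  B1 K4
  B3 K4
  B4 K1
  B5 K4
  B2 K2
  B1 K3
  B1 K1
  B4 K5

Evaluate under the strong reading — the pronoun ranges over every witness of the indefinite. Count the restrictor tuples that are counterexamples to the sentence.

3

"it" takes "a keg" as antecedent — a donkey pronoun bound across the clause boundary.
Strong reading: for every (b,k) with filled(b,k), sealed(b,k) ∧ labelled(b,k).
Restrictor pairs: (B1,K4) ✓  (B2,K2) ✓  (B2,K5) ✗  (B3,K2) ✗  (B5,K5) ✗
Counterexamples (restrictor pairs failing the scope): 3.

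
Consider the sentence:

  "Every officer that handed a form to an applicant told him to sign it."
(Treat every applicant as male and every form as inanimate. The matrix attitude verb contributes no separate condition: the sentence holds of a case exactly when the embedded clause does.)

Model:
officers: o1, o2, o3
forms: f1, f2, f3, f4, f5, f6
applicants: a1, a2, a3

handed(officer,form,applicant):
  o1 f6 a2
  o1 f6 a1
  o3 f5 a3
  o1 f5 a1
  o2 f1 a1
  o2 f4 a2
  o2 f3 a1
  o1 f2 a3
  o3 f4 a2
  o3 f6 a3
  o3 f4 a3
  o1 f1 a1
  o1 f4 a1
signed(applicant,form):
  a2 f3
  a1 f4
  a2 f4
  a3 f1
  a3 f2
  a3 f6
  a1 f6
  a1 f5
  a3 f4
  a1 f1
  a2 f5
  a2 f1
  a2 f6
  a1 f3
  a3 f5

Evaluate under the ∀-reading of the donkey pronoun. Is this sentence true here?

True

"him" takes "an applicant" as antecedent and "it" takes "a form"; both are donkey pronouns co-varying with the restrictor.
Strong reading: for every (o,f,a) with handed(o,f,a), signed(a,f).
Restrictor triples: (o1,f1,a1)→signed(a1,f1) ✓  (o1,f2,a3)→signed(a3,f2) ✓  (o1,f4,a1)→signed(a1,f4) ✓  (o1,f5,a1)→signed(a1,f5) ✓  (o1,f6,a1)→signed(a1,f6) ✓  (o1,f6,a2)→signed(a2,f6) ✓  (o2,f1,a1)→signed(a1,f1) ✓  (o2,f3,a1)→signed(a1,f3) ✓  (o2,f4,a2)→signed(a2,f4) ✓  (o3,f4,a2)→signed(a2,f4) ✓  (o3,f4,a3)→signed(a3,f4) ✓  (o3,f5,a3)→signed(a3,f5) ✓  (o3,f6,a3)→signed(a3,f6) ✓
Every restrictor triple satisfies the scope.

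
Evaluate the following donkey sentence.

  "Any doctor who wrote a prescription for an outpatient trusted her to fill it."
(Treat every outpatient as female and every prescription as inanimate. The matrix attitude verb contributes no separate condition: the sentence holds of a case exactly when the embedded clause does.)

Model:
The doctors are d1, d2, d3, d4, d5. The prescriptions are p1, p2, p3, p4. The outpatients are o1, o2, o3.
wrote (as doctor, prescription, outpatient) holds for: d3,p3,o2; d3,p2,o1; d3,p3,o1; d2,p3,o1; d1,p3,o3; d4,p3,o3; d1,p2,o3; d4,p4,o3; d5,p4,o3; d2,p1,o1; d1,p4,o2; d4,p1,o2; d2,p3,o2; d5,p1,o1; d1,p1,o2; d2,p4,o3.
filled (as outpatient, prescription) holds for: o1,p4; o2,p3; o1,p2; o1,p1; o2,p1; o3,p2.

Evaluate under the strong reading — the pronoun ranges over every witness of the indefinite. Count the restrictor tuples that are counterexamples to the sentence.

8

"her" takes "an outpatient" as antecedent and "it" takes "a prescription"; both are donkey pronouns co-varying with the restrictor.
Strong reading: for every (d,p,o) with wrote(d,p,o), filled(o,p).
Restrictor triples: (d1,p1,o2)→filled(o2,p1) ✓  (d1,p2,o3)→filled(o3,p2) ✓  (d1,p3,o3)→filled(o3,p3) ✗  (d1,p4,o2)→filled(o2,p4) ✗  (d2,p1,o1)→filled(o1,p1) ✓  (d2,p3,o1)→filled(o1,p3) ✗  (d2,p3,o2)→filled(o2,p3) ✓  (d2,p4,o3)→filled(o3,p4) ✗  (d3,p2,o1)→filled(o1,p2) ✓  (d3,p3,o1)→filled(o1,p3) ✗  (d3,p3,o2)→filled(o2,p3) ✓  (d4,p1,o2)→filled(o2,p1) ✓  (d4,p3,o3)→filled(o3,p3) ✗  (d4,p4,o3)→filled(o3,p4) ✗  (d5,p1,o1)→filled(o1,p1) ✓  (d5,p4,o3)→filled(o3,p4) ✗
Counterexamples (restrictor triples failing the scope): 8.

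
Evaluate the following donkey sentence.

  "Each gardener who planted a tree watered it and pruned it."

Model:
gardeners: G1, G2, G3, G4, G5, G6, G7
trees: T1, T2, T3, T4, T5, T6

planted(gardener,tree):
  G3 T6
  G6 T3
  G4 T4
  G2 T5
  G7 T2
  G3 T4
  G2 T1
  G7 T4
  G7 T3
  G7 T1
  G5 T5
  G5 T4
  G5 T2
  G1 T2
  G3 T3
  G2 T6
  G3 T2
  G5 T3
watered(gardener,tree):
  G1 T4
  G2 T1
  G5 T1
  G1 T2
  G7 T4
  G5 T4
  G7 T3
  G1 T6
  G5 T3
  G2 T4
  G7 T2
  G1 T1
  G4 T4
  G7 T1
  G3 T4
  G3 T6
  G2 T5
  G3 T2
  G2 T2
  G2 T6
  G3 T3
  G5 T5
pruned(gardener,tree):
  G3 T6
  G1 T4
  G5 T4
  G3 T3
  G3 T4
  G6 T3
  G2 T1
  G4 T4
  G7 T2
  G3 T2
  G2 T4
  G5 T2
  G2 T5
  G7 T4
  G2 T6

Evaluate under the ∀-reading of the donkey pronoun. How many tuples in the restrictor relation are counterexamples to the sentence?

7

"it" takes "a tree" as antecedent — a donkey pronoun bound across the clause boundary.
Strong reading: for every (g,t) with planted(g,t), watered(g,t) ∧ pruned(g,t).
Restrictor pairs: (G1,T2) ✗  (G2,T1) ✓  (G2,T5) ✓  (G2,T6) ✓  (G3,T2) ✓  (G3,T3) ✓  (G3,T4) ✓  (G3,T6) ✓  (G4,T4) ✓  (G5,T2) ✗  (G5,T3) ✗  (G5,T4) ✓  (G5,T5) ✗  (G6,T3) ✗  (G7,T1) ✗  (G7,T2) ✓  (G7,T3) ✗  (G7,T4) ✓
Counterexamples (restrictor pairs failing the scope): 7.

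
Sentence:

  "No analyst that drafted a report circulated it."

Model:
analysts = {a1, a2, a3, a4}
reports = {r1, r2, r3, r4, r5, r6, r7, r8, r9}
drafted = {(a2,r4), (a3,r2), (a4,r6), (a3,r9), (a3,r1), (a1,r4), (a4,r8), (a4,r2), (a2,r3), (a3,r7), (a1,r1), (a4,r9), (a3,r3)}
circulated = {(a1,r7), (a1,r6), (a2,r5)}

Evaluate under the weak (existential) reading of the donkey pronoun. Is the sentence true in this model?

True

"it" takes "a report" as antecedent — a donkey pronoun bound across the clause boundary.
Truth condition: for no (a,r) with drafted(a,r) does circulated(a,r) hold.
Restrictor pairs — does the scope hold? (a1,r1):fails  (a1,r4):fails  (a2,r3):fails  (a2,r4):fails  (a3,r1):fails  (a3,r2):fails  (a3,r3):fails  (a3,r7):fails  (a3,r9):fails  (a4,r2):fails  (a4,r6):fails  (a4,r8):fails  (a4,r9):fails
Scope holds for no restrictor pair, so the sentence is true.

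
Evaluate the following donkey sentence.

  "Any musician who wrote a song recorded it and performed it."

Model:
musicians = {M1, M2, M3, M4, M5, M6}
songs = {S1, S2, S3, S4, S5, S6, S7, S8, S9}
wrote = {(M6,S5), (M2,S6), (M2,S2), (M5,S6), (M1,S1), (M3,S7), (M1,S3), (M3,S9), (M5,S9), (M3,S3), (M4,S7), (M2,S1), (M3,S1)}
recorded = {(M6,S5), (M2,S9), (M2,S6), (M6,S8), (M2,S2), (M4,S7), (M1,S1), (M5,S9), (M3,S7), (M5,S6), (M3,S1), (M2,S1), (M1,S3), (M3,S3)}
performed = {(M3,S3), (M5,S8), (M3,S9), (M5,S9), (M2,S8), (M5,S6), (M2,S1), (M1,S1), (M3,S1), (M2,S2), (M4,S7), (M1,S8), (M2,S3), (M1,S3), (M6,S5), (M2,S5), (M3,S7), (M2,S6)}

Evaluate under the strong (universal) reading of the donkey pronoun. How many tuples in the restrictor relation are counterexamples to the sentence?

"it" takes "a song" as antecedent — a donkey pronoun bound across the clause boundary.
Strong reading: for every (m,s) with wrote(m,s), recorded(m,s) ∧ performed(m,s).
Restrictor pairs: (M1,S1) ✓  (M1,S3) ✓  (M2,S1) ✓  (M2,S2) ✓  (M2,S6) ✓  (M3,S1) ✓  (M3,S3) ✓  (M3,S7) ✓  (M3,S9) ✗  (M4,S7) ✓  (M5,S6) ✓  (M5,S9) ✓  (M6,S5) ✓
Counterexamples (restrictor pairs failing the scope): 1.

1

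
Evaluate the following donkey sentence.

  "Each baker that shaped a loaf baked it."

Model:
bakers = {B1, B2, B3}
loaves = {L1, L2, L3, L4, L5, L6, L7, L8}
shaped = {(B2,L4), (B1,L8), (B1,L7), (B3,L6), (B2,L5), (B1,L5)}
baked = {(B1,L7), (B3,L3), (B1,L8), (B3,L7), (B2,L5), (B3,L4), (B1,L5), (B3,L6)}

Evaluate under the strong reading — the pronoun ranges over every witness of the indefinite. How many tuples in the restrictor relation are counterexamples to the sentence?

"it" takes "a loaf" as antecedent — a donkey pronoun bound across the clause boundary.
Strong reading: for every (b,l) with shaped(b,l), baked(b,l).
Restrictor pairs: (B1,L5) ✓  (B1,L7) ✓  (B1,L8) ✓  (B2,L4) ✗  (B2,L5) ✓  (B3,L6) ✓
Counterexamples (restrictor pairs failing the scope): 1.

1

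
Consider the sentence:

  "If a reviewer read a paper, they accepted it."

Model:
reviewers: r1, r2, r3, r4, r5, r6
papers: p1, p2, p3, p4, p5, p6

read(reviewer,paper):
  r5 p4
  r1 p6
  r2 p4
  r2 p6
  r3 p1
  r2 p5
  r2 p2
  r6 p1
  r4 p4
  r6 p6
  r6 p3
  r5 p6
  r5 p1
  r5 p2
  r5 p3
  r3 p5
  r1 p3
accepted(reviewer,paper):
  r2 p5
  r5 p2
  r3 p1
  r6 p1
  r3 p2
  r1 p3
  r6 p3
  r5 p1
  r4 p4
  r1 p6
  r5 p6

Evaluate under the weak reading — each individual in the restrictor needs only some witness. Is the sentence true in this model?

"it" takes "a paper" as antecedent — a donkey pronoun bound across the clause boundary.
Weak reading: every reviewer r with some read-paper has at least one read-paper p such that accepted(r,p).
Per reviewer: r1:✓  r2:✓  r3:✓  r4:✓  r5:✓  r6:✓
Every reviewer in the restrictor has a witness.

True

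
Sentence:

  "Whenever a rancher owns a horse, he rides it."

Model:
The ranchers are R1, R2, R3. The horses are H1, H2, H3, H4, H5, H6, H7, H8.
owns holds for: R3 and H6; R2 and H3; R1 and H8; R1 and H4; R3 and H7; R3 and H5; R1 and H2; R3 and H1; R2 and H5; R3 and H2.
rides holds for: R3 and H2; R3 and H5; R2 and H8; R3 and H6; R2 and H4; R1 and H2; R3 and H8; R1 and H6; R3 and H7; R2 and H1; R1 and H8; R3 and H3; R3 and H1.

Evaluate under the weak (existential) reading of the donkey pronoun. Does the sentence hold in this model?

"it" takes "a horse" as antecedent — a donkey pronoun bound across the clause boundary.
Weak reading: every rancher r with some owns-horse has at least one owns-horse h such that rides(r,h).
Per rancher: R1:✓  R2:✗  R3:✓
R2 has no witness among its owns-horses.

False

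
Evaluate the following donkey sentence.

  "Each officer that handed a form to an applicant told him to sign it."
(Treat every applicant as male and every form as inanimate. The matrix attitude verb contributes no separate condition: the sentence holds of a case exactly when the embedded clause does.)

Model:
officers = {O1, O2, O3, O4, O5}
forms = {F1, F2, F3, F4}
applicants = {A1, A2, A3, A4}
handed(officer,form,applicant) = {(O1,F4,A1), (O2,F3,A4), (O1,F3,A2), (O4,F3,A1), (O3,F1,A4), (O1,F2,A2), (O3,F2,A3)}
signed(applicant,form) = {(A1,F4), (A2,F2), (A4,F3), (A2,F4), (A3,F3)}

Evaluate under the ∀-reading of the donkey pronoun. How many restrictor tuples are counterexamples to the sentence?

4

"him" takes "an applicant" as antecedent and "it" takes "a form"; both are donkey pronouns co-varying with the restrictor.
Strong reading: for every (o,f,a) with handed(o,f,a), signed(a,f).
Restrictor triples: (O1,F2,A2)→signed(A2,F2) ✓  (O1,F3,A2)→signed(A2,F3) ✗  (O1,F4,A1)→signed(A1,F4) ✓  (O2,F3,A4)→signed(A4,F3) ✓  (O3,F1,A4)→signed(A4,F1) ✗  (O3,F2,A3)→signed(A3,F2) ✗  (O4,F3,A1)→signed(A1,F3) ✗
Counterexamples (restrictor triples failing the scope): 4.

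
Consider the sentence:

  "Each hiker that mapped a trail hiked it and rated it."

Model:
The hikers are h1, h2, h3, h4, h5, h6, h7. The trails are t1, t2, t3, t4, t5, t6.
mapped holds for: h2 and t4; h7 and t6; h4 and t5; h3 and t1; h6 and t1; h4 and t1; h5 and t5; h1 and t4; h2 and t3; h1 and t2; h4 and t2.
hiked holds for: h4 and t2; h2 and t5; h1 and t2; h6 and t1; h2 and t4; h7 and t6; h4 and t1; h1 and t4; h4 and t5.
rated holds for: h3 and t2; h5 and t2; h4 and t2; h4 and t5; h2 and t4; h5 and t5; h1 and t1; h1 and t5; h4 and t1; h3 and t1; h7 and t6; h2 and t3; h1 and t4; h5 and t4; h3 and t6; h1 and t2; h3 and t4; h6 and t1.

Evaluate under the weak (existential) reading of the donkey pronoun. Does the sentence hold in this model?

False

"it" takes "a trail" as antecedent — a donkey pronoun bound across the clause boundary.
Weak reading: every hiker h with some mapped-trail has at least one mapped-trail t such that hiked(h,t) ∧ rated(h,t).
Per hiker: h1:✓  h2:✓  h3:✗  h4:✓  h5:✗  h6:✓  h7:✓
h3 has no witness among its mapped-trails.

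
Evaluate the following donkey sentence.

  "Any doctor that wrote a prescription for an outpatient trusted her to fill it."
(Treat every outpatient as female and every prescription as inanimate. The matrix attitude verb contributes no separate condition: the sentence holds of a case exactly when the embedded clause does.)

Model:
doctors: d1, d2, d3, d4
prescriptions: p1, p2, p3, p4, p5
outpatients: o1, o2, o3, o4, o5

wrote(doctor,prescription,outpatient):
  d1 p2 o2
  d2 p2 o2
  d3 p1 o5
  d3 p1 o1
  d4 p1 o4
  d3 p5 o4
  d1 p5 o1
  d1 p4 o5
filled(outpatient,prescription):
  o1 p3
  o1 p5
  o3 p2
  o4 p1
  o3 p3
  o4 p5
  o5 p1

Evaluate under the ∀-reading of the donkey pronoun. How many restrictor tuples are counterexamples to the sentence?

"her" takes "an outpatient" as antecedent and "it" takes "a prescription"; both are donkey pronouns co-varying with the restrictor.
Strong reading: for every (d,p,o) with wrote(d,p,o), filled(o,p).
Restrictor triples: (d1,p2,o2)→filled(o2,p2) ✗  (d1,p4,o5)→filled(o5,p4) ✗  (d1,p5,o1)→filled(o1,p5) ✓  (d2,p2,o2)→filled(o2,p2) ✗  (d3,p1,o1)→filled(o1,p1) ✗  (d3,p1,o5)→filled(o5,p1) ✓  (d3,p5,o4)→filled(o4,p5) ✓  (d4,p1,o4)→filled(o4,p1) ✓
Counterexamples (restrictor triples failing the scope): 4.

4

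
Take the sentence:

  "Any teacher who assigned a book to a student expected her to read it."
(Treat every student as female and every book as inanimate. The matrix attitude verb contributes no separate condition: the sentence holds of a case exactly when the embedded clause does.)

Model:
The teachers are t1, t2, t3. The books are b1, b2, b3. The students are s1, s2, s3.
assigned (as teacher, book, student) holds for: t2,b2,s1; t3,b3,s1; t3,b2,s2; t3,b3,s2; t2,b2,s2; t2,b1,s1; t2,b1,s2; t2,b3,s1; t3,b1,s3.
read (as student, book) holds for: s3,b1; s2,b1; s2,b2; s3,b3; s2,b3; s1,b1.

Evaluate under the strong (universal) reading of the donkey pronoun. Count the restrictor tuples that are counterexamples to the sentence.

3

"her" takes "a student" as antecedent and "it" takes "a book"; both are donkey pronouns co-varying with the restrictor.
Strong reading: for every (t,b,s) with assigned(t,b,s), read(s,b).
Restrictor triples: (t2,b1,s1)→read(s1,b1) ✓  (t2,b1,s2)→read(s2,b1) ✓  (t2,b2,s1)→read(s1,b2) ✗  (t2,b2,s2)→read(s2,b2) ✓  (t2,b3,s1)→read(s1,b3) ✗  (t3,b1,s3)→read(s3,b1) ✓  (t3,b2,s2)→read(s2,b2) ✓  (t3,b3,s1)→read(s1,b3) ✗  (t3,b3,s2)→read(s2,b3) ✓
Counterexamples (restrictor triples failing the scope): 3.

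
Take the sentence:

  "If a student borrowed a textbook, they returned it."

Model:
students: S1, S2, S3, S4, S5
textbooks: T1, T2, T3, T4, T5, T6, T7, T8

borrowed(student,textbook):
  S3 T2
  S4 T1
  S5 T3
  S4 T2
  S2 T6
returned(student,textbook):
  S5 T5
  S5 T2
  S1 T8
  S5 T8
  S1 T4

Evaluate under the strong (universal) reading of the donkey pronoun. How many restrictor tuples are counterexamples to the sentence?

"it" takes "a textbook" as antecedent — a donkey pronoun bound across the clause boundary.
Strong reading: for every (s,t) with borrowed(s,t), returned(s,t).
Restrictor pairs: (S2,T6) ✗  (S3,T2) ✗  (S4,T1) ✗  (S4,T2) ✗  (S5,T3) ✗
Counterexamples (restrictor pairs failing the scope): 5.

5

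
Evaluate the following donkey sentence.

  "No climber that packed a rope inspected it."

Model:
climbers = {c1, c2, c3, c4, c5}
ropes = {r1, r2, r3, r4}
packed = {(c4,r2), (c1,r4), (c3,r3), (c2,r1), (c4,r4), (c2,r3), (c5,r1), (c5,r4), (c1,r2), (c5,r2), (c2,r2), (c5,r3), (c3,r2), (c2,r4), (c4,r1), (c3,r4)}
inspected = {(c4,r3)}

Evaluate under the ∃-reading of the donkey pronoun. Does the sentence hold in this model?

True

"it" takes "a rope" as antecedent — a donkey pronoun bound across the clause boundary.
Truth condition: for no (c,r) with packed(c,r) does inspected(c,r) hold.
Restrictor pairs — does the scope hold? (c1,r2):fails  (c1,r4):fails  (c2,r1):fails  (c2,r2):fails  (c2,r3):fails  (c2,r4):fails  (c3,r2):fails  (c3,r3):fails  (c3,r4):fails  (c4,r1):fails  (c4,r2):fails  (c4,r4):fails  (c5,r1):fails  (c5,r2):fails  (c5,r3):fails  (c5,r4):fails
Scope holds for no restrictor pair, so the sentence is true.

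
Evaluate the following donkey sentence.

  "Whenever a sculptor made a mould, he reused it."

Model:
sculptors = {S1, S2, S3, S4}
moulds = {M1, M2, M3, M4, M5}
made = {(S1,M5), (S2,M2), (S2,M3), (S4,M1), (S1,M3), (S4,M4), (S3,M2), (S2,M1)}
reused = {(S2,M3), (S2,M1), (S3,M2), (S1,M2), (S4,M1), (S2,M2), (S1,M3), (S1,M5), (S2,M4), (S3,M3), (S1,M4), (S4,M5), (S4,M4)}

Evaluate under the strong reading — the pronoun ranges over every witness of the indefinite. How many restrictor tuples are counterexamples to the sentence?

0

"it" takes "a mould" as antecedent — a donkey pronoun bound across the clause boundary.
Strong reading: for every (s,m) with made(s,m), reused(s,m).
Restrictor pairs: (S1,M3) ✓  (S1,M5) ✓  (S2,M1) ✓  (S2,M2) ✓  (S2,M3) ✓  (S3,M2) ✓  (S4,M1) ✓  (S4,M4) ✓
Counterexamples (restrictor pairs failing the scope): 0.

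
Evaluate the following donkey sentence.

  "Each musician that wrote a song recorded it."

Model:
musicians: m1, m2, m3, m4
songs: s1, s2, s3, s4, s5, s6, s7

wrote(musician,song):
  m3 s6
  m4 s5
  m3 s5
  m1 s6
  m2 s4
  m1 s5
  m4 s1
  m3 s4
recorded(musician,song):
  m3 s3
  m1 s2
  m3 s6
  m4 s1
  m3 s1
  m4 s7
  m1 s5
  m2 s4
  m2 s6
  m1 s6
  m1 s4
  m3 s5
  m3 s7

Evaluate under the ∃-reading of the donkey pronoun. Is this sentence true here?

True

"it" takes "a song" as antecedent — a donkey pronoun bound across the clause boundary.
Weak reading: every musician m with some wrote-song has at least one wrote-song s such that recorded(m,s).
Per musician: m1:✓  m2:✓  m3:✓  m4:✓
Every musician in the restrictor has a witness.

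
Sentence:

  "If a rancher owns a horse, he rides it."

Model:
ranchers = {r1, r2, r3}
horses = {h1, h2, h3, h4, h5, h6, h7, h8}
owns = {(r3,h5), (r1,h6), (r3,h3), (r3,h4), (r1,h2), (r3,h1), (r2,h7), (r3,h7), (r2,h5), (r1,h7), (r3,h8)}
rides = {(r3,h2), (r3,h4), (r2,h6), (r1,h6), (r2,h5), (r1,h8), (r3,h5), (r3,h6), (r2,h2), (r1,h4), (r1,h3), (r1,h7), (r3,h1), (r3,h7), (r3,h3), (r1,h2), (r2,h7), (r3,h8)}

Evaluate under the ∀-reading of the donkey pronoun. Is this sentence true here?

True

"it" takes "a horse" as antecedent — a donkey pronoun bound across the clause boundary.
Strong reading: for every (r,h) with owns(r,h), rides(r,h).
Restrictor pairs: (r1,h2) ✓  (r1,h6) ✓  (r1,h7) ✓  (r2,h5) ✓  (r2,h7) ✓  (r3,h1) ✓  (r3,h3) ✓  (r3,h4) ✓  (r3,h5) ✓  (r3,h7) ✓  (r3,h8) ✓
Every restrictor pair satisfies the scope.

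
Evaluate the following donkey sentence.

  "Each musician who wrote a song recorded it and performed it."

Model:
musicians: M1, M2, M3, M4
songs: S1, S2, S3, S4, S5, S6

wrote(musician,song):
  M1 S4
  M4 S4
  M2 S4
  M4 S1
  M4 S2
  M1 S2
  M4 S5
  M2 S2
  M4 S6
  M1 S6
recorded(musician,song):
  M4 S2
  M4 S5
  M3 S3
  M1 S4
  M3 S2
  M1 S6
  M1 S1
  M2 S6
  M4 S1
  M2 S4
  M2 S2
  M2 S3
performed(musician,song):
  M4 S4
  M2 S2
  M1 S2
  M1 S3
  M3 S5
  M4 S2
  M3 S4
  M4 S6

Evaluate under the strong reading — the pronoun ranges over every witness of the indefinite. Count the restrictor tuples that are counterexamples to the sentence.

8

"it" takes "a song" as antecedent — a donkey pronoun bound across the clause boundary.
Strong reading: for every (m,s) with wrote(m,s), recorded(m,s) ∧ performed(m,s).
Restrictor pairs: (M1,S2) ✗  (M1,S4) ✗  (M1,S6) ✗  (M2,S2) ✓  (M2,S4) ✗  (M4,S1) ✗  (M4,S2) ✓  (M4,S4) ✗  (M4,S5) ✗  (M4,S6) ✗
Counterexamples (restrictor pairs failing the scope): 8.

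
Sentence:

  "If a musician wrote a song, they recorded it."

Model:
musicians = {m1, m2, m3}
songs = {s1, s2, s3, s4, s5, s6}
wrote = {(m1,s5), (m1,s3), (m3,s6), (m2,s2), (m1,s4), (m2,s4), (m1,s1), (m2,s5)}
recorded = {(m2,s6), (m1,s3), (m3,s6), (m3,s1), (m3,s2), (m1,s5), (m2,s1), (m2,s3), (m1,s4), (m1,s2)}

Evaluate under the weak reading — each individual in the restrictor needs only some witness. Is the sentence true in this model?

"it" takes "a song" as antecedent — a donkey pronoun bound across the clause boundary.
Weak reading: every musician m with some wrote-song has at least one wrote-song s such that recorded(m,s).
Per musician: m1:✓  m2:✗  m3:✓
m2 has no witness among its wrote-songs.

False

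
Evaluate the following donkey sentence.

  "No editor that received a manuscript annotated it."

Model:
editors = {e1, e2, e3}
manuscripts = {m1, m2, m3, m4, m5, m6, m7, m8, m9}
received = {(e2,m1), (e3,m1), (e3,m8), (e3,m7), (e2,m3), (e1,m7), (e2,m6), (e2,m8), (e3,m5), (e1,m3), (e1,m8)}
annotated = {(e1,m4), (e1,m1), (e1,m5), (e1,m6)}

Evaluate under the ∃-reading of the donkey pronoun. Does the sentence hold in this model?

True

"it" takes "a manuscript" as antecedent — a donkey pronoun bound across the clause boundary.
Truth condition: for no (e,m) with received(e,m) does annotated(e,m) hold.
Restrictor pairs — does the scope hold? (e1,m3):fails  (e1,m7):fails  (e1,m8):fails  (e2,m1):fails  (e2,m3):fails  (e2,m6):fails  (e2,m8):fails  (e3,m1):fails  (e3,m5):fails  (e3,m7):fails  (e3,m8):fails
Scope holds for no restrictor pair, so the sentence is true.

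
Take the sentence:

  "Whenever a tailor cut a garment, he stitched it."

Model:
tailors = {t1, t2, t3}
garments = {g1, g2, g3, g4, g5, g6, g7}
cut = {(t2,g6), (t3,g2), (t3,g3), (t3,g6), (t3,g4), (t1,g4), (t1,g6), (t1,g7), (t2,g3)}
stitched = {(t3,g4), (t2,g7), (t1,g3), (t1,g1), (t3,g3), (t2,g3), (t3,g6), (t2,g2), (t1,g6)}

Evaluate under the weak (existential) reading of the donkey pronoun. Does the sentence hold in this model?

True

"it" takes "a garment" as antecedent — a donkey pronoun bound across the clause boundary.
Weak reading: every tailor t with some cut-garment has at least one cut-garment g such that stitched(t,g).
Per tailor: t1:✓  t2:✓  t3:✓
Every tailor in the restrictor has a witness.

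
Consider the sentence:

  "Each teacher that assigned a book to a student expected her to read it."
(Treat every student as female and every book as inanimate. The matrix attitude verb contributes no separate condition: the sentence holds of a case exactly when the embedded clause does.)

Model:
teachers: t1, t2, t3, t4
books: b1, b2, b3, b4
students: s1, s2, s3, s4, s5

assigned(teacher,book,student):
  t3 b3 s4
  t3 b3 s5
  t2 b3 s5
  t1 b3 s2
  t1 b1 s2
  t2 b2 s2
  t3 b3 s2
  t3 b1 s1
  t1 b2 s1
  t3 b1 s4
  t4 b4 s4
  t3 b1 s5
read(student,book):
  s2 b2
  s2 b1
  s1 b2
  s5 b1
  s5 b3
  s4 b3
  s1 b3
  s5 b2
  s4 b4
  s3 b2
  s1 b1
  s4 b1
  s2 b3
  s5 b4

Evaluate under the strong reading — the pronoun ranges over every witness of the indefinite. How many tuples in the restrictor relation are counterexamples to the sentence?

"her" takes "a student" as antecedent and "it" takes "a book"; both are donkey pronouns co-varying with the restrictor.
Strong reading: for every (t,b,s) with assigned(t,b,s), read(s,b).
Restrictor triples: (t1,b1,s2)→read(s2,b1) ✓  (t1,b2,s1)→read(s1,b2) ✓  (t1,b3,s2)→read(s2,b3) ✓  (t2,b2,s2)→read(s2,b2) ✓  (t2,b3,s5)→read(s5,b3) ✓  (t3,b1,s1)→read(s1,b1) ✓  (t3,b1,s4)→read(s4,b1) ✓  (t3,b1,s5)→read(s5,b1) ✓  (t3,b3,s2)→read(s2,b3) ✓  (t3,b3,s4)→read(s4,b3) ✓  (t3,b3,s5)→read(s5,b3) ✓  (t4,b4,s4)→read(s4,b4) ✓
Counterexamples (restrictor triples failing the scope): 0.

0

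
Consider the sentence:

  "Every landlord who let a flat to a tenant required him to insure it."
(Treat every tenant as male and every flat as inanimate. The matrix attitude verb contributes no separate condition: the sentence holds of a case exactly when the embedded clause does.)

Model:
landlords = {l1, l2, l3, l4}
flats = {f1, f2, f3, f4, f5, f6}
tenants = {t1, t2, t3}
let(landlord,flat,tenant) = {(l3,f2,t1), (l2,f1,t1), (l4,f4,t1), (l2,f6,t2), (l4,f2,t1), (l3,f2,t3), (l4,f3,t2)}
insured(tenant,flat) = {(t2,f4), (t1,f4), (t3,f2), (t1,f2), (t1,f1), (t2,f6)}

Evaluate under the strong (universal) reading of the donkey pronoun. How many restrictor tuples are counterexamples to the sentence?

1

"him" takes "a tenant" as antecedent and "it" takes "a flat"; both are donkey pronouns co-varying with the restrictor.
Strong reading: for every (l,f,t) with let(l,f,t), insured(t,f).
Restrictor triples: (l2,f1,t1)→insured(t1,f1) ✓  (l2,f6,t2)→insured(t2,f6) ✓  (l3,f2,t1)→insured(t1,f2) ✓  (l3,f2,t3)→insured(t3,f2) ✓  (l4,f2,t1)→insured(t1,f2) ✓  (l4,f3,t2)→insured(t2,f3) ✗  (l4,f4,t1)→insured(t1,f4) ✓
Counterexamples (restrictor triples failing the scope): 1.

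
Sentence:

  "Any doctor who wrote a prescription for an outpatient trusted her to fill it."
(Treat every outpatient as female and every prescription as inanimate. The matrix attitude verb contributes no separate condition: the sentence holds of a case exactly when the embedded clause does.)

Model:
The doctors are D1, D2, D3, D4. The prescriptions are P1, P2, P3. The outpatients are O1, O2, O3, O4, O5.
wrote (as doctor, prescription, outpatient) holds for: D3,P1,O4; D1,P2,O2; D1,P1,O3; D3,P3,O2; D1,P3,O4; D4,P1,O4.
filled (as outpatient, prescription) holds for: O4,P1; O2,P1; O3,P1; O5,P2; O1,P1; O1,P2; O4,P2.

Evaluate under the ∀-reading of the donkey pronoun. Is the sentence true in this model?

False

"her" takes "an outpatient" as antecedent and "it" takes "a prescription"; both are donkey pronouns co-varying with the restrictor.
Strong reading: for every (d,p,o) with wrote(d,p,o), filled(o,p).
Restrictor triples: (D1,P1,O3)→filled(O3,P1) ✓  (D1,P2,O2)→filled(O2,P2) ✗  (D1,P3,O4)→filled(O4,P3) ✗  (D3,P1,O4)→filled(O4,P1) ✓  (D3,P3,O2)→filled(O2,P3) ✗  (D4,P1,O4)→filled(O4,P1) ✓
Counterexample: (D1,P2,O2) — filled(O2,P2) does not hold.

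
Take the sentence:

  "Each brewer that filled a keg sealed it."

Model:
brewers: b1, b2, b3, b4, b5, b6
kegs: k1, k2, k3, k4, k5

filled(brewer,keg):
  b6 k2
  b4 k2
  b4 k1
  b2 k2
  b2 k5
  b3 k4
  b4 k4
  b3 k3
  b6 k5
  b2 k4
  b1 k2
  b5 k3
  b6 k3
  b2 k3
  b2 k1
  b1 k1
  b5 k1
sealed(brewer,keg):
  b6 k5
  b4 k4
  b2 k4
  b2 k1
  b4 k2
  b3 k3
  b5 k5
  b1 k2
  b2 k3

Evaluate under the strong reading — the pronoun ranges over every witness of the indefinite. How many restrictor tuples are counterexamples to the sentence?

9

"it" takes "a keg" as antecedent — a donkey pronoun bound across the clause boundary.
Strong reading: for every (b,k) with filled(b,k), sealed(b,k).
Restrictor pairs: (b1,k1) ✗  (b1,k2) ✓  (b2,k1) ✓  (b2,k2) ✗  (b2,k3) ✓  (b2,k4) ✓  (b2,k5) ✗  (b3,k3) ✓  (b3,k4) ✗  (b4,k1) ✗  (b4,k2) ✓  (b4,k4) ✓  (b5,k1) ✗  (b5,k3) ✗  (b6,k2) ✗  (b6,k3) ✗  (b6,k5) ✓
Counterexamples (restrictor pairs failing the scope): 9.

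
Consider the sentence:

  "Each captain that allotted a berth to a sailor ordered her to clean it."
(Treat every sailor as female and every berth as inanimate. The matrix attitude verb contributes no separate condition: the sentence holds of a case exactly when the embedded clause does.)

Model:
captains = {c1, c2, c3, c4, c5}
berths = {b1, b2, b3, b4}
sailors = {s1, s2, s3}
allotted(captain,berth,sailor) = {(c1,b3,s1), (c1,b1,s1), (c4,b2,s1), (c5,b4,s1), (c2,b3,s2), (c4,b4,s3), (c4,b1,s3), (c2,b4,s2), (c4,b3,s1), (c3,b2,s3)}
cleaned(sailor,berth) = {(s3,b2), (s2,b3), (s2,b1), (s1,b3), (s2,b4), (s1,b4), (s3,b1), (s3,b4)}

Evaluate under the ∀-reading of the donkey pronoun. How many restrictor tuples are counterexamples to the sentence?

"her" takes "a sailor" as antecedent and "it" takes "a berth"; both are donkey pronouns co-varying with the restrictor.
Strong reading: for every (c,b,s) with allotted(c,b,s), cleaned(s,b).
Restrictor triples: (c1,b1,s1)→cleaned(s1,b1) ✗  (c1,b3,s1)→cleaned(s1,b3) ✓  (c2,b3,s2)→cleaned(s2,b3) ✓  (c2,b4,s2)→cleaned(s2,b4) ✓  (c3,b2,s3)→cleaned(s3,b2) ✓  (c4,b1,s3)→cleaned(s3,b1) ✓  (c4,b2,s1)→cleaned(s1,b2) ✗  (c4,b3,s1)→cleaned(s1,b3) ✓  (c4,b4,s3)→cleaned(s3,b4) ✓  (c5,b4,s1)→cleaned(s1,b4) ✓
Counterexamples (restrictor triples failing the scope): 2.

2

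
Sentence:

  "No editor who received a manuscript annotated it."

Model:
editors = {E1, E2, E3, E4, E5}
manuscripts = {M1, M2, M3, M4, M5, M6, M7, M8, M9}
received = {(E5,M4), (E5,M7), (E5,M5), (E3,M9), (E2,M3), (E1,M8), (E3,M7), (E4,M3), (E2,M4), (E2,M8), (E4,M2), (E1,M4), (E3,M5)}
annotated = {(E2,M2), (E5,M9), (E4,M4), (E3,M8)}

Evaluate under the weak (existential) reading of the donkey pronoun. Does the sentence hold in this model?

True

"it" takes "a manuscript" as antecedent — a donkey pronoun bound across the clause boundary.
Truth condition: for no (e,m) with received(e,m) does annotated(e,m) hold.
Restrictor pairs — does the scope hold? (E1,M4):fails  (E1,M8):fails  (E2,M3):fails  (E2,M4):fails  (E2,M8):fails  (E3,M5):fails  (E3,M7):fails  (E3,M9):fails  (E4,M2):fails  (E4,M3):fails  (E5,M4):fails  (E5,M5):fails  (E5,M7):fails
Scope holds for no restrictor pair, so the sentence is true.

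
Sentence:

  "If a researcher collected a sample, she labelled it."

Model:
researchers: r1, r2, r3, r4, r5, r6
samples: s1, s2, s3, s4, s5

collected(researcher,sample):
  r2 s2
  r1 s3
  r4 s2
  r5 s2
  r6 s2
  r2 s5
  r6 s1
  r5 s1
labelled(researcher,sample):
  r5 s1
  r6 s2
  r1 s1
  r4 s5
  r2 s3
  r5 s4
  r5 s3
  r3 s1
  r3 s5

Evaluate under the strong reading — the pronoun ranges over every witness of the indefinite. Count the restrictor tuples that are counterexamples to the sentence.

6

"it" takes "a sample" as antecedent — a donkey pronoun bound across the clause boundary.
Strong reading: for every (r,s) with collected(r,s), labelled(r,s).
Restrictor pairs: (r1,s3) ✗  (r2,s2) ✗  (r2,s5) ✗  (r4,s2) ✗  (r5,s1) ✓  (r5,s2) ✗  (r6,s1) ✗  (r6,s2) ✓
Counterexamples (restrictor pairs failing the scope): 6.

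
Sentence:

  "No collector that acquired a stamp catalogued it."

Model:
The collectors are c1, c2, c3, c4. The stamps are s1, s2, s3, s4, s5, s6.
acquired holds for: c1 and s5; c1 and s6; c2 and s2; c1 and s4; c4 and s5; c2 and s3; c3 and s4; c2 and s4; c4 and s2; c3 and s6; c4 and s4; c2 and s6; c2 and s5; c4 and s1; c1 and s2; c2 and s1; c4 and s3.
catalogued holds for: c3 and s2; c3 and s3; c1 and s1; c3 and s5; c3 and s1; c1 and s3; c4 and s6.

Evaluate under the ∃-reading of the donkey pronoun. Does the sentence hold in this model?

True

"it" takes "a stamp" as antecedent — a donkey pronoun bound across the clause boundary.
Truth condition: for no (c,s) with acquired(c,s) does catalogued(c,s) hold.
Restrictor pairs — does the scope hold? (c1,s2):fails  (c1,s4):fails  (c1,s5):fails  (c1,s6):fails  (c2,s1):fails  (c2,s2):fails  (c2,s3):fails  (c2,s4):fails  (c2,s5):fails  (c2,s6):fails  (c3,s4):fails  (c3,s6):fails  (c4,s1):fails  (c4,s2):fails  (c4,s3):fails  (c4,s4):fails  (c4,s5):fails
Scope holds for no restrictor pair, so the sentence is true.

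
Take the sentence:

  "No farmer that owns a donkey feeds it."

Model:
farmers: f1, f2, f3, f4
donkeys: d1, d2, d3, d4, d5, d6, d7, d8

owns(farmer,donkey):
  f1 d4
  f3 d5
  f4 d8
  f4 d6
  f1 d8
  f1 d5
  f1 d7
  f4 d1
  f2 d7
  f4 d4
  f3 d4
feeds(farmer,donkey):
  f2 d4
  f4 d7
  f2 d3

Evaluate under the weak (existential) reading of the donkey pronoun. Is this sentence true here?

"it" takes "a donkey" as antecedent — a donkey pronoun bound across the clause boundary.
Truth condition: for no (f,d) with owns(f,d) does feeds(f,d) hold.
Restrictor pairs — does the scope hold? (f1,d4):fails  (f1,d5):fails  (f1,d7):fails  (f1,d8):fails  (f2,d7):fails  (f3,d4):fails  (f3,d5):fails  (f4,d1):fails  (f4,d4):fails  (f4,d6):fails  (f4,d8):fails
Scope holds for no restrictor pair, so the sentence is true.

True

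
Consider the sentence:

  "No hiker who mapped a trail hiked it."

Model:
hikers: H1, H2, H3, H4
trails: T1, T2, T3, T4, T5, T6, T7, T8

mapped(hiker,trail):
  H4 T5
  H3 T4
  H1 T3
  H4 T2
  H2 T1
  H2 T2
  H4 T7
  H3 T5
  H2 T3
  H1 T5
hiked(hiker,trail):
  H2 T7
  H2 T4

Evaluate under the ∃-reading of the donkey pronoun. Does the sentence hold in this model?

True

"it" takes "a trail" as antecedent — a donkey pronoun bound across the clause boundary.
Truth condition: for no (h,t) with mapped(h,t) does hiked(h,t) hold.
Restrictor pairs — does the scope hold? (H1,T3):fails  (H1,T5):fails  (H2,T1):fails  (H2,T2):fails  (H2,T3):fails  (H3,T4):fails  (H3,T5):fails  (H4,T2):fails  (H4,T5):fails  (H4,T7):fails
Scope holds for no restrictor pair, so the sentence is true.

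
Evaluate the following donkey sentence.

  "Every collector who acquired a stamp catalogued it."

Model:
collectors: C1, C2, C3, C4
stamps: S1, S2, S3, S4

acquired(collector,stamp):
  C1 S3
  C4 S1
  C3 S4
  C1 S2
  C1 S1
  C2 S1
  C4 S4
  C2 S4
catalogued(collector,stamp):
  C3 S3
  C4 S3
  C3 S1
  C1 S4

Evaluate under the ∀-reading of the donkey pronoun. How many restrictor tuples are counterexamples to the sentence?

"it" takes "a stamp" as antecedent — a donkey pronoun bound across the clause boundary.
Strong reading: for every (c,s) with acquired(c,s), catalogued(c,s).
Restrictor pairs: (C1,S1) ✗  (C1,S2) ✗  (C1,S3) ✗  (C2,S1) ✗  (C2,S4) ✗  (C3,S4) ✗  (C4,S1) ✗  (C4,S4) ✗
Counterexamples (restrictor pairs failing the scope): 8.

8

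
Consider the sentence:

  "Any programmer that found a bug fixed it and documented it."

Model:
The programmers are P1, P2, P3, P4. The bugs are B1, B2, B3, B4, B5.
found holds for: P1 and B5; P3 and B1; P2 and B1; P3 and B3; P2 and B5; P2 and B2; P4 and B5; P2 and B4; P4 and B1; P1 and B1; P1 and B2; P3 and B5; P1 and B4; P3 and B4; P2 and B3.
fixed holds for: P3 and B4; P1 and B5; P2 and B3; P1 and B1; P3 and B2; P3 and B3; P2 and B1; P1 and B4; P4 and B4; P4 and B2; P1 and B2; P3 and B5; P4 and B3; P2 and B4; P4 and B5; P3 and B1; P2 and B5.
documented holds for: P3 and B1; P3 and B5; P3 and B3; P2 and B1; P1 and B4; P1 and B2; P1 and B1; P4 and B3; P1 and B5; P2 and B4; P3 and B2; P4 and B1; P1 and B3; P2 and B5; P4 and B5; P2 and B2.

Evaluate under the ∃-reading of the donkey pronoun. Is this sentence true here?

"it" takes "a bug" as antecedent — a donkey pronoun bound across the clause boundary.
Weak reading: every programmer p with some found-bug has at least one found-bug b such that fixed(p,b) ∧ documented(p,b).
Per programmer: P1:✓  P2:✓  P3:✓  P4:✓
Every programmer in the restrictor has a witness.

True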